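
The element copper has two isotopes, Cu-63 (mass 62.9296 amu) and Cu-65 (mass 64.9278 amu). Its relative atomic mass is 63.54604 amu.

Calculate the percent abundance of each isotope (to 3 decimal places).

Cu-63: 69.150%, Cu-65: 30.850%

Writing the weighted mean with unknown fraction x of Cu-63:
62.9296·x + 64.9278·(1 − x) = 63.54604
(62.9296 − 64.9278)·x = 63.54604 − 64.9278
x = -1.38176 / -1.9982 = 0.69150 → 69.150% Cu-63, 30.850% Cu-65.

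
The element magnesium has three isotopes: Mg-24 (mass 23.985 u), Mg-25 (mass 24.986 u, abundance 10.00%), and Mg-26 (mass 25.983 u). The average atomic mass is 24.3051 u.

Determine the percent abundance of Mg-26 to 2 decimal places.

11.01%

The remaining 90.00% is split between Mg-24 (fraction x) and Mg-26 (fraction 0.9000 − x).
Substituting: 23.985x + 25.983(0.9000 − x) = 21.8065
(23.985 − 25.983)x = -1.5782  ⇒  x = 0.78989, y = 0.11011
Mg-24: 78.99%, Mg-26: 11.01%.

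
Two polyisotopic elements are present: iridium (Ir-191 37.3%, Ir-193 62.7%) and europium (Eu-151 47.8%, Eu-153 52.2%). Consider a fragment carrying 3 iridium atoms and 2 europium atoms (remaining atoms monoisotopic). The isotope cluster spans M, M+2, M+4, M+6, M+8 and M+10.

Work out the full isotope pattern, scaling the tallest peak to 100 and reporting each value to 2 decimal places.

Iridium pattern (n=3): 0.05189512 : 0.26170165 : 0.43991135 : 0.24649188
Europium pattern (n=2): 0.228484 : 0.499032 : 0.272484
Convolve the two distributions (both contribute in 2-u steps):
  M: 0.05189512×0.228484 = 0.011857
  M+2: 0.05189512×0.499032 + 0.26170165×0.228484 = 0.085692
  M+4: 0.05189512×0.272484 + 0.26170165×0.499032 + 0.43991135×0.228484 = 0.245251
  M+6: 0.26170165×0.272484 + 0.43991135×0.499032 + 0.24649188×0.228484 = 0.347159
  M+8: 0.43991135×0.272484 + 0.24649188×0.499032 = 0.242876
  M+10: 0.24649188×0.272484 = 0.067165
Scale to base peak (0.347159) = 100: 3.42 : 24.68 : 70.65 : 100.00 : 69.96 : 19.35

3.42 : 24.68 : 70.65 : 100.00 : 69.96 : 19.35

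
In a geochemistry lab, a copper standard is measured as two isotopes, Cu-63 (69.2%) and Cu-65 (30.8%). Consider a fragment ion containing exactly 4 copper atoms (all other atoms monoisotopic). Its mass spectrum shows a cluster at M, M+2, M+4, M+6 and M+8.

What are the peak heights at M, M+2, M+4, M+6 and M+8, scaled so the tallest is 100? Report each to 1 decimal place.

56.2 : 100.0 : 66.8 : 19.8 : 2.2

Expanding (0.692 + 0.308)^4:
P(M) = 0.692^4 = 0.229311
P(M+2) = 4 × 0.692^3 × 0.308^1 = 0.408253
P(M+4) = 6 × 0.692^2 × 0.308^2 = 0.272562
P(M+6) = 4 × 0.692^1 × 0.308^3 = 0.080876
P(M+8) = 0.308^4 = 0.008999
The M+2 peak is largest (0.408253); scaling to 100 gives 56.2 : 100.0 : 66.8 : 19.8 : 2.2.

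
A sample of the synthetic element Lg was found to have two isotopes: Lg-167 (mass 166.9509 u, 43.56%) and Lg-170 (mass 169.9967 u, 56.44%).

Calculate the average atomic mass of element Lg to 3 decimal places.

Ar = Σ fᵢ·mᵢ = 0.4356 × 166.9509 + 0.5644 × 169.9967
= 72.72381 + 95.94614 = 168.66995 u

168.670 u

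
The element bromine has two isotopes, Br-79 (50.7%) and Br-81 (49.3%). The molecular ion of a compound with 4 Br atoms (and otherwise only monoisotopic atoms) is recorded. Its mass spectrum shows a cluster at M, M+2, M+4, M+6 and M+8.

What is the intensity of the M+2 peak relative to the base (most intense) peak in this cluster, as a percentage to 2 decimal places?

68.56%

Binomial terms of (0.507 + 0.493)^4: M 0.0661, M+2 0.2570, M+4 0.3749, M+6 0.2430, M+8 0.0591 → M+4 is the base peak.
P(M+4) = C(4,2) × 0.507^2 × 0.493^2 = 6 × 0.257049 × 0.243049 = 0.374853 (base)
P(M+2) = C(4,1) × 0.507^3 × 0.493^1 = 4 × 0.13032384 × 0.4930 = 0.256999
Relative intensity = 0.256999 / 0.374853 × 100 = 68.56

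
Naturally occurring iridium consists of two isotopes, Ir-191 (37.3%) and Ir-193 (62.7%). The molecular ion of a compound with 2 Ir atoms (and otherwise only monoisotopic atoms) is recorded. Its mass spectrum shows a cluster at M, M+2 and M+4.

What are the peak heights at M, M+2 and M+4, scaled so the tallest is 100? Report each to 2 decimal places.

Each Ir atom is independently Ir-191 (p = 0.373) or Ir-193 (q = 0.627); the cluster is the binomial expansion (p + q)^2.
P(M) = 0.373^2 = 0.139129
P(M+2) = 2 × 0.373^1 × 0.627^1 = 0.467742
P(M+4) = 0.627^2 = 0.393129
The M+2 peak is largest (0.467742); scaling to 100 gives 29.74 : 100.00 : 84.05.

29.74 : 100.00 : 84.05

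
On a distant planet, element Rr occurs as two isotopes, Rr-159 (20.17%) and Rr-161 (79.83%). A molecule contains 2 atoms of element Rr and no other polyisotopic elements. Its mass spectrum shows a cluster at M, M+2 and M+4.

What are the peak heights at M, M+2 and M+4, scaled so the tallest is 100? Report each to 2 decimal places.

6.38 : 50.53 : 100.00

Expanding (0.2017 + 0.7983)^2:
P(M) = 0.2017^2 = 0.040683
P(M+2) = 2 × 0.2017^1 × 0.7983^1 = 0.322034
P(M+4) = 0.7983^2 = 0.637283
The M+4 peak is largest (0.637283); scaling to 100 gives 6.38 : 50.53 : 100.00.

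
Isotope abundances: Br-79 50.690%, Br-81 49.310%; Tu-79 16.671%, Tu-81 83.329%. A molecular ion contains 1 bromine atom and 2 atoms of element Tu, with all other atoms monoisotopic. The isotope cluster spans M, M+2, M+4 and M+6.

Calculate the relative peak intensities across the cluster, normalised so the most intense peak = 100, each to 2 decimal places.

2.88 : 31.60 : 100.00 : 70.02

Bromine pattern (n=1): 0.5069 : 0.4931
Element Tu pattern (n=2): 0.02779222 : 0.27783555 : 0.69437222
Convolve the two distributions (both contribute in 2-u steps):
  M: 0.5069×0.02779222 = 0.014088
  M+2: 0.5069×0.27783555 + 0.4931×0.02779222 = 0.154539
  M+4: 0.5069×0.69437222 + 0.4931×0.27783555 = 0.488978
  M+6: 0.4931×0.69437222 = 0.342395
Scale to base peak (0.488978) = 100: 2.88 : 31.60 : 100.00 : 70.02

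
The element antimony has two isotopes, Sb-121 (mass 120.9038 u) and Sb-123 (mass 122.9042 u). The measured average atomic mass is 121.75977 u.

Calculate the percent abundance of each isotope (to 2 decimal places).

Sb-121: 57.21%, Sb-123: 42.79%

With x = fraction of Sb-121 (so Sb-123 is 1 − x):
120.9038·x + 122.9042·(1 − x) = 121.75977
(120.9038 − 122.9042)·x = 121.75977 − 122.9042
x = -1.14443 / -2.0004 = 0.57210 → 57.21% Sb-121, 42.79% Sb-123.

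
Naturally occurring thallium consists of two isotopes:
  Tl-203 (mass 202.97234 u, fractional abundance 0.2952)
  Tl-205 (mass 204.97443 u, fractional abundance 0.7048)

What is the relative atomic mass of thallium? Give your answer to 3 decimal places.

204.383 u

Weight each isotope mass by its fractional abundance: 0.2952 × 202.97234 + 0.7048 × 204.97443
= 59.917435 + 144.465978 = 204.383413 u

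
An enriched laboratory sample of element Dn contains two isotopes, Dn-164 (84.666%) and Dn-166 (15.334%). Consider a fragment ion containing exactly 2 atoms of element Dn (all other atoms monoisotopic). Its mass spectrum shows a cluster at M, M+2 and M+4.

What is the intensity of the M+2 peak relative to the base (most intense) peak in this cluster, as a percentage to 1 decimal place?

36.2%

(0.84666 + 0.15334)^2 gives M 0.7168, M+2 0.2597, M+4 0.0235; the largest is M.
P(M) = C(2,0) × 0.84666^2 × 0.15334^0 = 1 × 0.71683316 × 1.0000 = 0.716833 (base)
P(M+2) = C(2,1) × 0.84666^1 × 0.15334^1 = 2 × 0.84666 × 0.15334 = 0.259654
Relative intensity = 0.259654 / 0.716833 × 100 = 36.2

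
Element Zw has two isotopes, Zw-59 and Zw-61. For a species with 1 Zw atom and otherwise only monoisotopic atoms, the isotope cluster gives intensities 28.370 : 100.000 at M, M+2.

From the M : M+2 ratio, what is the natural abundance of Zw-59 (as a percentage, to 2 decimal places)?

22.10%

Write p for the Zw-59 fraction. I(M+2)/I(M) = [C(1,1)·p^0·(1−p)] / p^1 = 1·(1−p)/p = 100.000/28.370 = 3.5249
(1−p)/p = 3.5249/1 = 3.5249  ⇒  p = 1/(1 + 3.5249) = 0.2210
Zw-59: 22.10%, Zw-61: 77.90%.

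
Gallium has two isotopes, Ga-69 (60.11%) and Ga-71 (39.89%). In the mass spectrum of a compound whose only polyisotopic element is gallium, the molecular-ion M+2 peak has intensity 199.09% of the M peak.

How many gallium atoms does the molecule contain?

3

With n Ga atoms, P(M+2)/P(M) = C(n,1)·p^(n−1)q / p^n = n·q/p = n · 0.3989/0.6011.
n = 1.9909 × 0.6011/0.3989 = 3.00 ≈ 3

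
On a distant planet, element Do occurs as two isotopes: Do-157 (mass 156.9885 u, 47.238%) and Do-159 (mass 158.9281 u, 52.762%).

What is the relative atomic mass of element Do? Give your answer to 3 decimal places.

Average mass = Σ (abundance × isotope mass) = 0.47238 × 156.9885 + 0.52762 × 158.9281
= 74.15823 + 83.85364 = 158.01187 u

158.012 u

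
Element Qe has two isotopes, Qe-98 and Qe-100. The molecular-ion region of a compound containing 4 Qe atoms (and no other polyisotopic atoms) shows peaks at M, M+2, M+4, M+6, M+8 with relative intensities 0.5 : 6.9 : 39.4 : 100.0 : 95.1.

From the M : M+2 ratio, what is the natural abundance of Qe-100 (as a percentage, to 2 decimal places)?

77.53%

Let p = fractional abundance of Qe-98. I(M+2)/I(M) = [C(4,1)·p^3·(1−p)] / p^4 = 4·(1−p)/p = 6.9/0.5 = 13.8000
(1−p)/p = 13.8000/4 = 3.4500  ⇒  p = 1/(1 + 3.4500) = 0.2247
Qe-98: 22.47%, Qe-100: 77.53%.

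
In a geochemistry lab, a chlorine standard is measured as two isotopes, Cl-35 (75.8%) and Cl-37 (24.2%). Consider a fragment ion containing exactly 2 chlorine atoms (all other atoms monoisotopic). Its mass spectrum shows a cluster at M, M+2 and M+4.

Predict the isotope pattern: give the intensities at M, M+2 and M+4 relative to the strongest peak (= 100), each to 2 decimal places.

Expanding (0.758 + 0.242)^2:
P(M) = 0.758^2 = 0.574564
P(M+2) = 2 × 0.758^1 × 0.242^1 = 0.366872
P(M+4) = 0.242^2 = 0.058564
The M peak is largest (0.574564); scaling to 100 gives 100.00 : 63.85 : 10.19.

100.00 : 63.85 : 10.19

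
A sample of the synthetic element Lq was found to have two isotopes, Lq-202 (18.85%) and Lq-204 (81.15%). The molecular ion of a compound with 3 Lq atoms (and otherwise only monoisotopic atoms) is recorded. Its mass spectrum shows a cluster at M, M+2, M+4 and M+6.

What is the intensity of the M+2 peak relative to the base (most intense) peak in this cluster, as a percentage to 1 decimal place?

Term probabilities: M 0.0067, M+2 0.0865, M+4 0.3724, M+6 0.5344. Base peak = M+6.
P(M+6) = C(3,3) × 0.1885^0 × 0.8115^3 = 1 × 1.0000 × 0.53439892 = 0.534399 (base)
P(M+2) = C(3,1) × 0.1885^2 × 0.8115^1 = 3 × 0.03553225 × 0.8115 = 0.086503
Relative intensity = 0.086503 / 0.534399 × 100 = 16.2

16.2%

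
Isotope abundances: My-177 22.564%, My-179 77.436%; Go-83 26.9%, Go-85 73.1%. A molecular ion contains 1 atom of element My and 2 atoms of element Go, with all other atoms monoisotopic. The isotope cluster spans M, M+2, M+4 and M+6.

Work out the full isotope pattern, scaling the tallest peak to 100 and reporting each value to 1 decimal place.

Element My pattern (n=1): 0.22564 : 0.77436
Element Go pattern (n=2): 0.072361 : 0.393278 : 0.534361
Convolve the two distributions (both contribute in 2-u steps):
  M: 0.22564×0.072361 = 0.016328
  M+2: 0.22564×0.393278 + 0.77436×0.072361 = 0.144773
  M+4: 0.22564×0.534361 + 0.77436×0.393278 = 0.425112
  M+6: 0.77436×0.534361 = 0.413788
Scale to base peak (0.425112) = 100: 3.8 : 34.1 : 100.0 : 97.3

3.8 : 34.1 : 100.0 : 97.3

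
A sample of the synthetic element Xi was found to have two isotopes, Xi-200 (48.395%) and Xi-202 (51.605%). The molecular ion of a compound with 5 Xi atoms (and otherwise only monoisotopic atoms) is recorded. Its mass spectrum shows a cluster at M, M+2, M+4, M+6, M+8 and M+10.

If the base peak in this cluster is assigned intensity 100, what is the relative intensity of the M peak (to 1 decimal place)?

Binomial terms of (0.48395 + 0.51605)^5: M 0.0265, M+2 0.1415, M+4 0.3018, M+6 0.3219, M+8 0.1716, M+10 0.0366 → M+6 is the base peak.
P(M+6) = C(5,3) × 0.48395^2 × 0.51605^3 = 10 × 0.2342076 × 0.13742804 = 0.321867 (base)
P(M) = C(5,0) × 0.48395^5 × 0.51605^0 = 1 × 0.02654621 × 1.0000 = 0.026546
Relative intensity = 0.026546 / 0.321867 × 100 = 8.2

8.2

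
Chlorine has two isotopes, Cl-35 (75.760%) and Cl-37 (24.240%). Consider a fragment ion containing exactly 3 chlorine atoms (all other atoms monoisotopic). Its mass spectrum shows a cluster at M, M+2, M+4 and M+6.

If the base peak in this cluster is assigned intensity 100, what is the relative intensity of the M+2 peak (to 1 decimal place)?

96.0

Term probabilities: M 0.4348, M+2 0.4174, M+4 0.1335, M+6 0.0142. Base peak = M.
P(M) = C(3,0) × 0.75760^3 × 0.24240^0 = 1 × 0.4348304 × 1.0000 = 0.434830 (base)
P(M+2) = C(3,1) × 0.75760^2 × 0.24240^1 = 3 × 0.57395776 × 0.2424 = 0.417382
Relative intensity = 0.417382 / 0.434830 × 100 = 96.0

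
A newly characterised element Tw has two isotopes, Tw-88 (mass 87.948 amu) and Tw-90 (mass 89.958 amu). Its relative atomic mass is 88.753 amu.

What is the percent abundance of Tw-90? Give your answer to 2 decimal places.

40.05%

Let x be the fractional abundance of Tw-88; then Tw-90 has abundance 1 − x.
87.948·x + 89.958·(1 − x) = 88.753
(87.948 − 89.958)·x = 88.753 − 89.958
x = -1.205 / -2.010 = 0.59950 → 59.95% Tw-88, 40.05% Tw-90.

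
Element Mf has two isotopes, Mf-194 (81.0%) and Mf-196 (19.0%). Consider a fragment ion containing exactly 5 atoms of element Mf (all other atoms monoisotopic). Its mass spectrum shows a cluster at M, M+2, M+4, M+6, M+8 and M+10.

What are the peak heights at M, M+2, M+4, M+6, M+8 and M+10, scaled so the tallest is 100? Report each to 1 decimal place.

85.3 : 100.0 : 46.9 : 11.0 : 1.3 : 0.1

The 5 Mf atoms are independent, so intensities follow the terms of (0.810 + 0.190)^5.
P(M) = 0.810^5 = 0.348678
P(M+2) = 5 × 0.810^4 × 0.190^1 = 0.408944
P(M+4) = 10 × 0.810^3 × 0.190^2 = 0.191850
P(M+6) = 10 × 0.810^2 × 0.190^3 = 0.045002
P(M+8) = 5 × 0.810^1 × 0.190^4 = 0.005278
P(M+10) = 0.190^5 = 0.000248
The M+2 peak is largest (0.408944); scaling to 100 gives 85.3 : 100.0 : 46.9 : 11.0 : 1.3 : 0.1.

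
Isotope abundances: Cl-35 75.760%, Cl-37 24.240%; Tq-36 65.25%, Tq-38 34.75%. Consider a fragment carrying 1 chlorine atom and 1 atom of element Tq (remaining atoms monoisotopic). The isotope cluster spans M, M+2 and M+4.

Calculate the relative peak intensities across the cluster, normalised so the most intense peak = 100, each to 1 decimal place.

Chlorine pattern (n=1): 0.7576 : 0.2424
Element Tq pattern (n=1): 0.6525 : 0.3475
Convolve the two distributions (both contribute in 2-u steps):
  M: 0.7576×0.6525 = 0.494334
  M+2: 0.7576×0.3475 + 0.2424×0.6525 = 0.421432
  M+4: 0.2424×0.3475 = 0.084234
Scale to base peak (0.494334) = 100: 100.0 : 85.3 : 17.0

100.0 : 85.3 : 17.0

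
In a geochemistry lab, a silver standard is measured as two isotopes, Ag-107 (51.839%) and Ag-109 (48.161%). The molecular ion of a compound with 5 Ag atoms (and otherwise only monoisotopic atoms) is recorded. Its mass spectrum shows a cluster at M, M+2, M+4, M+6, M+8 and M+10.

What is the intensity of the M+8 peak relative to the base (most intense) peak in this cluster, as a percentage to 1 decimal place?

43.2%

(0.51839 + 0.48161)^5 gives M 0.0374, M+2 0.1739, M+4 0.3231, M+6 0.3002, M+8 0.1394, M+10 0.0259; the largest is M+4.
P(M+4) = C(5,2) × 0.51839^3 × 0.48161^2 = 10 × 0.13930601 × 0.23194819 = 0.323118 (base)
P(M+8) = C(5,4) × 0.51839^1 × 0.48161^4 = 5 × 0.51839 × 0.05379996 = 0.139447
Relative intensity = 0.139447 / 0.323118 × 100 = 43.2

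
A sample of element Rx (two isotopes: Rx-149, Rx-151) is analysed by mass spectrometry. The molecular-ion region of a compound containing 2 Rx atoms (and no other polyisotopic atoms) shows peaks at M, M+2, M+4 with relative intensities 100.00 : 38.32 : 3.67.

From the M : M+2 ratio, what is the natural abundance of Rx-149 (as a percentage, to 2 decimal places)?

83.92%

Write p for the Rx-149 fraction. I(M+2)/I(M) = [C(2,1)·p^1·(1−p)] / p^2 = 2·(1−p)/p = 38.32/100.00 = 0.3832
(1−p)/p = 0.3832/2 = 0.1916  ⇒  p = 1/(1 + 0.1916) = 0.8392
Rx-149: 83.92%, Rx-151: 16.08%.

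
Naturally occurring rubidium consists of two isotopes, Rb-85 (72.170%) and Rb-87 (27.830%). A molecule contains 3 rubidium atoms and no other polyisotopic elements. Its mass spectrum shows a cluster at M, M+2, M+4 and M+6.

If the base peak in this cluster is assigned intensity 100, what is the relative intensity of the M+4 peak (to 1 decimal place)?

38.6

(0.72170 + 0.27830)^3 gives M 0.3759, M+2 0.4349, M+4 0.1677, M+6 0.0216; the largest is M+2.
P(M+2) = C(3,1) × 0.72170^2 × 0.27830^1 = 3 × 0.52085089 × 0.2783 = 0.434858 (base)
P(M+4) = C(3,2) × 0.72170^1 × 0.27830^2 = 3 × 0.7217 × 0.07745089 = 0.167689
Relative intensity = 0.167689 / 0.434858 × 100 = 38.6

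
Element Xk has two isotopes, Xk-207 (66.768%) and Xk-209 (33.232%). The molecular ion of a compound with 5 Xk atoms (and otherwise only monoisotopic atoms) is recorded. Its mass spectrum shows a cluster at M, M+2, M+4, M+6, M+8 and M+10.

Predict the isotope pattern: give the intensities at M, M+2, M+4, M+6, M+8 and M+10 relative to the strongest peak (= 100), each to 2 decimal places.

Expanding (0.66768 + 0.33232)^5:
P(M) = 0.66768^5 = 0.132691
P(M+2) = 5 × 0.66768^4 × 0.33232^1 = 0.330217
P(M+4) = 10 × 0.66768^3 × 0.33232^2 = 0.328714
P(M+6) = 10 × 0.66768^2 × 0.33232^3 = 0.163609
P(M+8) = 5 × 0.66768^1 × 0.33232^4 = 0.040716
P(M+10) = 0.33232^5 = 0.004053
The M+2 peak is largest (0.330217); scaling to 100 gives 40.18 : 100.00 : 99.54 : 49.55 : 12.33 : 1.23.

40.18 : 100.00 : 99.54 : 49.55 : 12.33 : 1.23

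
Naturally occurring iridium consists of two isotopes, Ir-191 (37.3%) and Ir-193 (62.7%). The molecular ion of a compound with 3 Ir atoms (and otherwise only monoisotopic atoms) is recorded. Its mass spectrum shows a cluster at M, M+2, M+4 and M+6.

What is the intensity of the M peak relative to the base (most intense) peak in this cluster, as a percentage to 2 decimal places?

11.80%

(0.373 + 0.627)^3 gives M 0.0519, M+2 0.2617, M+4 0.4399, M+6 0.2465; the largest is M+4.
P(M+4) = C(3,2) × 0.373^1 × 0.627^2 = 3 × 0.3730 × 0.393129 = 0.439911 (base)
P(M) = C(3,0) × 0.373^3 × 0.627^0 = 1 × 0.05189512 × 1.0000 = 0.051895
Relative intensity = 0.051895 / 0.439911 × 100 = 11.80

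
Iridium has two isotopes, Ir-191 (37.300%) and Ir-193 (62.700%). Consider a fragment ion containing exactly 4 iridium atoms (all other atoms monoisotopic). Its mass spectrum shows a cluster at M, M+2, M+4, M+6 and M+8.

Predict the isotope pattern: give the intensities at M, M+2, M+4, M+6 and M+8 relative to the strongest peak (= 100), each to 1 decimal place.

5.3 : 35.4 : 89.2 : 100.0 : 42.0

Each Ir atom is independently Ir-191 (p = 0.37300) or Ir-193 (q = 0.62700); the cluster is the binomial expansion (p + q)^4.
P(M) = 0.37300^4 = 0.019357
P(M+2) = 4 × 0.37300^3 × 0.62700^1 = 0.130153
P(M+4) = 6 × 0.37300^2 × 0.62700^2 = 0.328174
P(M+6) = 4 × 0.37300^1 × 0.62700^3 = 0.367766
P(M+8) = 0.62700^4 = 0.154550
The M+6 peak is largest (0.367766); scaling to 100 gives 5.3 : 35.4 : 89.2 : 100.0 : 42.0.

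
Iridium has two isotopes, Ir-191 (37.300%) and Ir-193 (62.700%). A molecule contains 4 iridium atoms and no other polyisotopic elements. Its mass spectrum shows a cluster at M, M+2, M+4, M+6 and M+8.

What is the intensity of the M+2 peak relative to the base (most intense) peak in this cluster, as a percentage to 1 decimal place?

Term probabilities: M 0.0194, M+2 0.1302, M+4 0.3282, M+6 0.3678, M+8 0.1546. Base peak = M+6.
P(M+6) = C(4,3) × 0.37300^1 × 0.62700^3 = 4 × 0.3730 × 0.24649188 = 0.367766 (base)
P(M+2) = C(4,1) × 0.37300^3 × 0.62700^1 = 4 × 0.05189512 × 0.6270 = 0.130153
Relative intensity = 0.130153 / 0.367766 × 100 = 35.4

35.4%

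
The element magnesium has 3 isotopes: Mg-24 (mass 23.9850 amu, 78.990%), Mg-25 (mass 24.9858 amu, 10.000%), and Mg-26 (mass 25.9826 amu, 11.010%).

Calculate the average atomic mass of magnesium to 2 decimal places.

24.31 amu

Ar = Σ fᵢ·mᵢ = 0.78990 × 23.9850 + 0.10000 × 24.9858 + 0.11010 × 25.9826
= 18.94575 + 2.49858 + 2.86068 = 24.30501 amu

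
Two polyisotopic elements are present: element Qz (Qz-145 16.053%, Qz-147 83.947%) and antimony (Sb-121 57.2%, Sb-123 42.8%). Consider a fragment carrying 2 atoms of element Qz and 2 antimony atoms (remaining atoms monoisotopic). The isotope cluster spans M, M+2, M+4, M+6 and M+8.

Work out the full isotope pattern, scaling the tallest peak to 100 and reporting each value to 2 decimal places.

Element Qz pattern (n=2): 0.02576988 : 0.26952024 : 0.70470988
Antimony pattern (n=2): 0.327184 : 0.489632 : 0.183184
Convolve the two distributions (both contribute in 2-u steps):
  M: 0.02576988×0.327184 = 0.008431
  M+2: 0.02576988×0.489632 + 0.26952024×0.327184 = 0.100800
  M+4: 0.02576988×0.183184 + 0.26952024×0.489632 + 0.70470988×0.327184 = 0.367256
  M+6: 0.26952024×0.183184 + 0.70470988×0.489632 = 0.394420
  M+8: 0.70470988×0.183184 = 0.129092
Scale to base peak (0.394420) = 100: 2.14 : 25.56 : 93.11 : 100.00 : 32.73

2.14 : 25.56 : 93.11 : 100.00 : 32.73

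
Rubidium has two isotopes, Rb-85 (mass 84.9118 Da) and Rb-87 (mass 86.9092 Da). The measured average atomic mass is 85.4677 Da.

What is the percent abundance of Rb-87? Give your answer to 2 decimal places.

27.83%

Let x be the fractional abundance of Rb-85; then Rb-87 has abundance 1 − x.
84.9118·x + 86.9092·(1 − x) = 85.4677
(84.9118 − 86.9092)·x = 85.4677 − 86.9092
x = -1.4415 / -1.9974 = 0.72169 → 72.17% Rb-85, 27.83% Rb-87.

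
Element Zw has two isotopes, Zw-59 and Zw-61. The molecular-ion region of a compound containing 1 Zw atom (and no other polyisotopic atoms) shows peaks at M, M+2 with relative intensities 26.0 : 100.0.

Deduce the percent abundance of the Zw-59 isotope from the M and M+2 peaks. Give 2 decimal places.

If p is the fraction of Zw that is Zw-59, then I(M+2)/I(M) = [C(1,1)·p^0·(1−p)] / p^1 = 1·(1−p)/p = 100.0/26.0 = 3.8462
(1−p)/p = 3.8462/1 = 3.8462  ⇒  p = 1/(1 + 3.8462) = 0.2063
Zw-59: 20.63%, Zw-61: 79.37%.

20.63%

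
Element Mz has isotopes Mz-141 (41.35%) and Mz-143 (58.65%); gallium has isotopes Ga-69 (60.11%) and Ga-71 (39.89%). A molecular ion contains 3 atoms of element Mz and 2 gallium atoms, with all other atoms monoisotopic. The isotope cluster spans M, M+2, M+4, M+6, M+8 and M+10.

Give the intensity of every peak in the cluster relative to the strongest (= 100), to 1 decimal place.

Element Mz pattern (n=3): 0.07070116 : 0.30084327 : 0.42670998 : 0.20174559
Gallium pattern (n=2): 0.36132121 : 0.47955758 : 0.15912121
Convolve the two distributions (both contribute in 2-u steps):
  M: 0.07070116×0.36132121 = 0.025546
  M+2: 0.07070116×0.47955758 + 0.30084327×0.36132121 = 0.142606
  M+4: 0.07070116×0.15912121 + 0.30084327×0.47955758 + 0.42670998×0.36132121 = 0.309701
  M+6: 0.30084327×0.15912121 + 0.42670998×0.47955758 + 0.20174559×0.36132121 = 0.325398
  M+8: 0.42670998×0.15912121 + 0.20174559×0.47955758 = 0.164647
  M+10: 0.20174559×0.15912121 = 0.032102
Scale to base peak (0.325398) = 100: 7.9 : 43.8 : 95.2 : 100.0 : 50.6 : 9.9

7.9 : 43.8 : 95.2 : 100.0 : 50.6 : 9.9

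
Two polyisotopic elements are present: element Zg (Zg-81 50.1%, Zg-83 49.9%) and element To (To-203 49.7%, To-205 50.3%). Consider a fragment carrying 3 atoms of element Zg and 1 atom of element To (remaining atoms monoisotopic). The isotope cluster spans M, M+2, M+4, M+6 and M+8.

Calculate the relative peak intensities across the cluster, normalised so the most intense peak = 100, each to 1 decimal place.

Element Zg pattern (n=3): 0.1257515 : 0.3757485 : 0.3742485 : 0.1242515
Element To pattern (n=1): 0.4970 : 0.5030
Convolve the two distributions (both contribute in 2-u steps):
  M: 0.1257515×0.4970 = 0.062498
  M+2: 0.1257515×0.5030 + 0.3757485×0.4970 = 0.250000
  M+4: 0.3757485×0.5030 + 0.3742485×0.4970 = 0.375003
  M+6: 0.3742485×0.5030 + 0.1242515×0.4970 = 0.250000
  M+8: 0.1242515×0.5030 = 0.062499
Scale to base peak (0.375003) = 100: 16.7 : 66.7 : 100.0 : 66.7 : 16.7

16.7 : 66.7 : 100.0 : 66.7 : 16.7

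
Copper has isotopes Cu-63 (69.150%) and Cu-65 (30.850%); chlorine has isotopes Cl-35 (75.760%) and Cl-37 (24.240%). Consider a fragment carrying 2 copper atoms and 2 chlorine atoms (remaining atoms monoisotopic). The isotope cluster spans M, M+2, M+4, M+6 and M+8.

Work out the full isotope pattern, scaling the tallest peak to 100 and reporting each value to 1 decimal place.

65.3 : 100.0 : 56.9 : 14.3 : 1.3

Copper pattern (n=2): 0.47817225 : 0.4266555 : 0.09517225
Chlorine pattern (n=2): 0.57395776 : 0.36728448 : 0.05875776
Convolve the two distributions (both contribute in 2-u steps):
  M: 0.47817225×0.57395776 = 0.274451
  M+2: 0.47817225×0.36728448 + 0.4266555×0.57395776 = 0.420507
  M+4: 0.47817225×0.05875776 + 0.4266555×0.36728448 + 0.09517225×0.57395776 = 0.239425
  M+6: 0.4266555×0.05875776 + 0.09517225×0.36728448 = 0.060025
  M+8: 0.09517225×0.05875776 = 0.005592
Scale to base peak (0.420507) = 100: 65.3 : 100.0 : 56.9 : 14.3 : 1.3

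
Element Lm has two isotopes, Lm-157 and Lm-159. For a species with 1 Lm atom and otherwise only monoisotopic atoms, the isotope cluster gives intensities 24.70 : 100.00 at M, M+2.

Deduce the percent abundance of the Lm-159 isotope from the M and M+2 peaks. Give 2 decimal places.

Write p for the Lm-157 fraction. I(M+2)/I(M) = [C(1,1)·p^0·(1−p)] / p^1 = 1·(1−p)/p = 100.00/24.70 = 4.0486
(1−p)/p = 4.0486/1 = 4.0486  ⇒  p = 1/(1 + 4.0486) = 0.1981
Lm-157: 19.81%, Lm-159: 80.19%.

80.19%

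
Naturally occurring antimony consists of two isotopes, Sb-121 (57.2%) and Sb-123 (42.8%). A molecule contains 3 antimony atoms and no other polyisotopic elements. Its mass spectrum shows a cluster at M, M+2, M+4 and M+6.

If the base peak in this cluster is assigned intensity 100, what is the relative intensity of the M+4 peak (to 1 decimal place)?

Binomial terms of (0.572 + 0.428)^3: M 0.1871, M+2 0.4201, M+4 0.3143, M+6 0.0784 → M+2 is the base peak.
P(M+2) = C(3,1) × 0.572^2 × 0.428^1 = 3 × 0.327184 × 0.4280 = 0.420104 (base)
P(M+4) = C(3,2) × 0.572^1 × 0.428^2 = 3 × 0.5720 × 0.183184 = 0.314344
Relative intensity = 0.314344 / 0.420104 × 100 = 74.8

74.8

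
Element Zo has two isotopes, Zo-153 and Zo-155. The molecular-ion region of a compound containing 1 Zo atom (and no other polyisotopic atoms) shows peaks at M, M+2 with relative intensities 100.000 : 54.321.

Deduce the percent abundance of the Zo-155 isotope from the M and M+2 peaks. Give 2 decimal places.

35.20%

Let p = fractional abundance of Zo-153. I(M+2)/I(M) = [C(1,1)·p^0·(1−p)] / p^1 = 1·(1−p)/p = 54.321/100.000 = 0.5432
(1−p)/p = 0.5432/1 = 0.5432  ⇒  p = 1/(1 + 0.5432) = 0.6480
Zo-153: 64.80%, Zo-155: 35.20%.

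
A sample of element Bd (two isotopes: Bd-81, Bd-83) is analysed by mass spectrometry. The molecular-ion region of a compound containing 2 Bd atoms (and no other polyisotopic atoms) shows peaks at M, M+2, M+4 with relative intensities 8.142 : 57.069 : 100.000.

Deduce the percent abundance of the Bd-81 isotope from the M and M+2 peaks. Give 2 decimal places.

22.20%

Let p = fractional abundance of Bd-81. I(M+2)/I(M) = [C(2,1)·p^1·(1−p)] / p^2 = 2·(1−p)/p = 57.069/8.142 = 7.0092
(1−p)/p = 7.0092/2 = 3.5046  ⇒  p = 1/(1 + 3.5046) = 0.2220
Bd-81: 22.20%, Bd-83: 77.80%.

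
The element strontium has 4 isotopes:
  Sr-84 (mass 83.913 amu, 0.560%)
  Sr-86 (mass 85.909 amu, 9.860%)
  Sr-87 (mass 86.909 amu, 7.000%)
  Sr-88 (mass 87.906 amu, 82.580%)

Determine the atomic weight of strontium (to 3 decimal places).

87.617 amu

Average mass = Σ (abundance × isotope mass) = 0.00560 × 83.913 + 0.09860 × 85.909 + 0.07000 × 86.909 + 0.82580 × 87.906
= 0.4699 + 8.4706 + 6.0836 + 72.5928 = 87.6169 amu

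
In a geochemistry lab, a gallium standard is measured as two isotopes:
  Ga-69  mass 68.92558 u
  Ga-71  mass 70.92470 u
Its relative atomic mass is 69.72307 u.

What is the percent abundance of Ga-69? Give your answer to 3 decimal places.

Let x be the fractional abundance of Ga-69; then Ga-71 has abundance 1 − x.
68.92558·x + 70.92470·(1 − x) = 69.72307
(68.92558 − 70.92470)·x = 69.72307 − 70.92470
x = -1.20163 / -1.99912 = 0.60108 → 60.108% Ga-69, 39.892% Ga-71.

60.108%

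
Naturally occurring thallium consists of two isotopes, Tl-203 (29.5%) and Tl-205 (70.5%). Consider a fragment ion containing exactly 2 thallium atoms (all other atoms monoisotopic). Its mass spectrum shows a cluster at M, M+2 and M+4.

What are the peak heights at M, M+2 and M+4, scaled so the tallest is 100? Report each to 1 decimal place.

17.5 : 83.7 : 100.0

The 2 Tl atoms are independent, so intensities follow the terms of (0.295 + 0.705)^2.
P(M) = 0.295^2 = 0.087025
P(M+2) = 2 × 0.295^1 × 0.705^1 = 0.415950
P(M+4) = 0.705^2 = 0.497025
The M+4 peak is largest (0.497025); scaling to 100 gives 17.5 : 83.7 : 100.0.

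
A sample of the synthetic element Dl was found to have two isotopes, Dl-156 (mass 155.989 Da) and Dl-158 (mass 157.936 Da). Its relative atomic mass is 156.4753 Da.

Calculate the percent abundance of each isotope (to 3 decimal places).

Dl-156: 75.023%, Dl-158: 24.977%

Let x be the fractional abundance of Dl-156; then Dl-158 has abundance 1 − x.
155.989·x + 157.936·(1 − x) = 156.4753
(155.989 − 157.936)·x = 156.4753 − 157.936
x = -1.4607 / -1.947 = 0.75023 → 75.023% Dl-156, 24.977% Dl-158.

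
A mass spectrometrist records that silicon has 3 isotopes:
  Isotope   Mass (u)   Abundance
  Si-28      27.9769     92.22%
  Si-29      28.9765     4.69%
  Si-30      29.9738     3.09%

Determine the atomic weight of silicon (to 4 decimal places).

Average mass = Σ (abundance × isotope mass) = 0.9222 × 27.9769 + 0.0469 × 28.9765 + 0.0309 × 29.9738
= 25.80030 + 1.35900 + 0.92619 = 28.08549 u

28.0855 u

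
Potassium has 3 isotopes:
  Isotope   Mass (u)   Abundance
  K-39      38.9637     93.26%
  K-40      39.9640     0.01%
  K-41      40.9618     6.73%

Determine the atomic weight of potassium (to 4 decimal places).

39.0983 u

Average mass = Σ (abundance × isotope mass) = 0.9326 × 38.9637 + 0.0001 × 39.9640 + 0.0673 × 40.9618
= 36.33755 + 0.00400 + 2.75673 = 39.09828 u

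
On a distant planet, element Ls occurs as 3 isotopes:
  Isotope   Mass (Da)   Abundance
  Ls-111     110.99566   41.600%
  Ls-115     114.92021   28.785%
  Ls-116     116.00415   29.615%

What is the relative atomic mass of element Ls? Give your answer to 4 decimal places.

113.6086 Da

Average mass = Σ (abundance × isotope mass) = 0.41600 × 110.99566 + 0.28785 × 114.92021 + 0.29615 × 116.00415
= 46.174195 + 33.079782 + 34.354629 = 113.608606 Da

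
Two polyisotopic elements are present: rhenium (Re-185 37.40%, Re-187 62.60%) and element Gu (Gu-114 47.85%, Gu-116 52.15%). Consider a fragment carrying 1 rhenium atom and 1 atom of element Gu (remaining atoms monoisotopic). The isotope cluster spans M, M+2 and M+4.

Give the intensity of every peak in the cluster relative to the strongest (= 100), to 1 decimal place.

36.2 : 100.0 : 66.0

Rhenium pattern (n=1): 0.3740 : 0.6260
Element Gu pattern (n=1): 0.4785 : 0.5215
Convolve the two distributions (both contribute in 2-u steps):
  M: 0.3740×0.4785 = 0.178959
  M+2: 0.3740×0.5215 + 0.6260×0.4785 = 0.494582
  M+4: 0.6260×0.5215 = 0.326459
Scale to base peak (0.494582) = 100: 36.2 : 100.0 : 66.0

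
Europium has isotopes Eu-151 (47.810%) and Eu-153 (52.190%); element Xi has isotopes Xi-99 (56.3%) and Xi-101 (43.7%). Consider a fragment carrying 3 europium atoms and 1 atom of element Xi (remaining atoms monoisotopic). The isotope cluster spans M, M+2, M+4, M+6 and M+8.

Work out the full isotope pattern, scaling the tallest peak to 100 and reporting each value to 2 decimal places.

Europium pattern (n=3): 0.10928391 : 0.3578871 : 0.39067407 : 0.14215492
Element Xi pattern (n=1): 0.5630 : 0.4370
Convolve the two distributions (both contribute in 2-u steps):
  M: 0.10928391×0.5630 = 0.061527
  M+2: 0.10928391×0.4370 + 0.3578871×0.5630 = 0.249248
  M+4: 0.3578871×0.4370 + 0.39067407×0.5630 = 0.376346
  M+6: 0.39067407×0.4370 + 0.14215492×0.5630 = 0.250758
  M+8: 0.14215492×0.4370 = 0.062122
Scale to base peak (0.376346) = 100: 16.35 : 66.23 : 100.00 : 66.63 : 16.51

16.35 : 66.23 : 100.00 : 66.63 : 16.51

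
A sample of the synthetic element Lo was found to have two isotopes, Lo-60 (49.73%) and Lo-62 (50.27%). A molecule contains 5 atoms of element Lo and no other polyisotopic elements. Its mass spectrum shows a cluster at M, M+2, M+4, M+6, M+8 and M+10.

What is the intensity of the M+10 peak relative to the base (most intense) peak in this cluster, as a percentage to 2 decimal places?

10.22%

Binomial terms of (0.4973 + 0.5027)^5: M 0.0304, M+2 0.1537, M+4 0.3108, M+6 0.3142, M+8 0.1588, M+10 0.0321 → M+6 is the base peak.
P(M+6) = C(5,3) × 0.4973^2 × 0.5027^3 = 10 × 0.24730729 × 0.12703595 = 0.314169 (base)
P(M+10) = C(5,5) × 0.4973^0 × 0.5027^5 = 1 × 1.0000 × 0.03210291 = 0.032103
Relative intensity = 0.032103 / 0.314169 × 100 = 10.22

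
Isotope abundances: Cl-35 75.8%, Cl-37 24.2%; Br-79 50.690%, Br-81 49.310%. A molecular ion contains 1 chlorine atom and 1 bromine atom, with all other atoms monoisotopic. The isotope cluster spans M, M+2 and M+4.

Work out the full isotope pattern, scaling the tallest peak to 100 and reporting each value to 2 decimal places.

Chlorine pattern (n=1): 0.7580 : 0.2420
Bromine pattern (n=1): 0.5069 : 0.4931
Convolve the two distributions (both contribute in 2-u steps):
  M: 0.7580×0.5069 = 0.384230
  M+2: 0.7580×0.4931 + 0.2420×0.5069 = 0.496440
  M+4: 0.2420×0.4931 = 0.119330
Scale to base peak (0.496440) = 100: 77.40 : 100.00 : 24.04

77.40 : 100.00 : 24.04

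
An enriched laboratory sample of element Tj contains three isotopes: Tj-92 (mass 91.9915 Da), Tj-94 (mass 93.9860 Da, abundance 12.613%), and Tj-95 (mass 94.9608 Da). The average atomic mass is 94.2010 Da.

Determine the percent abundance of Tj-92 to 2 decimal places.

The remaining 87.387% is split between Tj-92 (fraction x) and Tj-95 (fraction 0.87387 − x).
Substituting: 91.9915x + 94.9608(0.87387 − x) = 82.34654582
(91.9915 − 94.9608)x = -0.636848476  ⇒  x = 0.21448, y = 0.65939
Tj-92: 21.45%, Tj-95: 65.94%.

21.45%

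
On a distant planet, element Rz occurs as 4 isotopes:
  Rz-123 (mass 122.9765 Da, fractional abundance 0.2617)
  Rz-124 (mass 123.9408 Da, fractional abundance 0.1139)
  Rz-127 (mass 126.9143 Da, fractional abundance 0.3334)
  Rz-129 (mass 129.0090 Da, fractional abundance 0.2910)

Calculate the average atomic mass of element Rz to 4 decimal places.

Weight each isotope mass by its fractional abundance: 0.2617 × 122.9765 + 0.1139 × 123.9408 + 0.3334 × 126.9143 + 0.2910 × 129.0090
= 32.18295 + 14.11686 + 42.31323 + 37.54162 = 126.15466 Da

126.1547 Da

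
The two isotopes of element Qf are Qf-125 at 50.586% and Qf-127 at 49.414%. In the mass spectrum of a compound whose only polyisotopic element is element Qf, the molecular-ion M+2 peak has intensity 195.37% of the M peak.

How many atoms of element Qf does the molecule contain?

2

With n Qf atoms, P(M+2)/P(M) = C(n,1)·p^(n−1)q / p^n = n·q/p = n · 0.49414/0.50586.
n = 1.9537 × 0.50586/0.49414 = 2.00 ≈ 2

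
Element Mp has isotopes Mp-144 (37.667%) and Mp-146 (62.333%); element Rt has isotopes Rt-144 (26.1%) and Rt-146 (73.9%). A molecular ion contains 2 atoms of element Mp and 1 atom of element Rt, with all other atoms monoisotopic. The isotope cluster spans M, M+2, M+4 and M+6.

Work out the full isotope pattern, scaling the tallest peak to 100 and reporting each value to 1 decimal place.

Element Mp pattern (n=2): 0.14188029 : 0.46957942 : 0.38854029
Element Rt pattern (n=1): 0.2610 : 0.7390
Convolve the two distributions (both contribute in 2-u steps):
  M: 0.14188029×0.2610 = 0.037031
  M+2: 0.14188029×0.7390 + 0.46957942×0.2610 = 0.227410
  M+4: 0.46957942×0.7390 + 0.38854029×0.2610 = 0.448428
  M+6: 0.38854029×0.7390 = 0.287131
Scale to base peak (0.448428) = 100: 8.3 : 50.7 : 100.0 : 64.0

8.3 : 50.7 : 100.0 : 64.0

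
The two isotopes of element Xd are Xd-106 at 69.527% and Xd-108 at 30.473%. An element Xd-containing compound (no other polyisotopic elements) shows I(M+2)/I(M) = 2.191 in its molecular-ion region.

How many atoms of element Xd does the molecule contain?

5

For n independent Xd atoms, I(M+2)/I(M) = n · (abundance Xd-108) / (abundance Xd-106) = n · 0.30473/0.69527.
n = 2.191 × 0.69527/0.30473 = 5.00 ≈ 5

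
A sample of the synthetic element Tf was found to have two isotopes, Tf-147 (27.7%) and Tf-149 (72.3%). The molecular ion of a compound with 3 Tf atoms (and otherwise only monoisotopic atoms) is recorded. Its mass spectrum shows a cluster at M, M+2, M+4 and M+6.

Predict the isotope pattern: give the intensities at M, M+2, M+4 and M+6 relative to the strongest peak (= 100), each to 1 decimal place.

Expanding (0.277 + 0.723)^3:
P(M) = 0.277^3 = 0.021254
P(M+2) = 3 × 0.277^2 × 0.723^1 = 0.166425
P(M+4) = 3 × 0.277^1 × 0.723^2 = 0.434388
P(M+6) = 0.723^3 = 0.377933
The M+4 peak is largest (0.434388); scaling to 100 gives 4.9 : 38.3 : 100.0 : 87.0.

4.9 : 38.3 : 100.0 : 87.0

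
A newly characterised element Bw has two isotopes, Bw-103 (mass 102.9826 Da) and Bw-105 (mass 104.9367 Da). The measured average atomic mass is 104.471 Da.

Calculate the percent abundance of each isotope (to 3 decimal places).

Let x be the fractional abundance of Bw-103; then Bw-105 has abundance 1 − x.
102.9826·x + 104.9367·(1 − x) = 104.471
(102.9826 − 104.9367)·x = 104.471 − 104.9367
x = -0.4657 / -1.9541 = 0.23832 → 23.832% Bw-103, 76.168% Bw-105.

Bw-103: 23.832%, Bw-105: 76.168%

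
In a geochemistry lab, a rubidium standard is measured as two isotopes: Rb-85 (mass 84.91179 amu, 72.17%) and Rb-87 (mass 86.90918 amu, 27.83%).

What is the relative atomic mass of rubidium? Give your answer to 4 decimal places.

85.4677 amu

Weight each isotope mass by its fractional abundance: 0.7217 × 84.91179 + 0.2783 × 86.90918
= 61.280839 + 24.186825 = 85.467664 amu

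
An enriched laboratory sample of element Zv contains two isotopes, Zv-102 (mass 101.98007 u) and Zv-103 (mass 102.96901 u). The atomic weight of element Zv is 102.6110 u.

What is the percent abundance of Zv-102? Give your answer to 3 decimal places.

Let x be the fractional abundance of Zv-102; then Zv-103 has abundance 1 − x.
101.98007·x + 102.96901·(1 − x) = 102.6110
(101.98007 − 102.96901)·x = 102.6110 − 102.96901
x = -0.35801 / -0.98894 = 0.36201 → 36.201% Zv-102, 63.799% Zv-103.

36.201%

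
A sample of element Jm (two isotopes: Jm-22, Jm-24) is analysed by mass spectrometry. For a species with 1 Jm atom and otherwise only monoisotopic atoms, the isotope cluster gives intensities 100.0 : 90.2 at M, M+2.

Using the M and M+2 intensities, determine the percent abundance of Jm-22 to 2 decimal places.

52.58%

If p is the fraction of Jm that is Jm-22, then I(M+2)/I(M) = [C(1,1)·p^0·(1−p)] / p^1 = 1·(1−p)/p = 90.2/100.0 = 0.9020
(1−p)/p = 0.9020/1 = 0.9020  ⇒  p = 1/(1 + 0.9020) = 0.5258
Jm-22: 52.58%, Jm-24: 47.42%.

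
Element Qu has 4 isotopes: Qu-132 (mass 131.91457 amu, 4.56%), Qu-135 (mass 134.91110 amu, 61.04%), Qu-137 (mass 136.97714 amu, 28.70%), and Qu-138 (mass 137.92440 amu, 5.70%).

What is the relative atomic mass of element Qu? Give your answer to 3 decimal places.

135.539 amu

Ar = Σ fᵢ·mᵢ = 0.0456 × 131.91457 + 0.6104 × 134.91110 + 0.2870 × 136.97714 + 0.0570 × 137.92440
= 6.015304 + 82.349735 + 39.312439 + 7.861691 = 135.539169 amu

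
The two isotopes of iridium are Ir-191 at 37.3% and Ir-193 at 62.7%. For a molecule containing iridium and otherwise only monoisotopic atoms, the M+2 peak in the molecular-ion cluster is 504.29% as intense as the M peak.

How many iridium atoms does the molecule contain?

3

For n independent Ir atoms, I(M+2)/I(M) = n · (abundance Ir-193) / (abundance Ir-191) = n · 0.627/0.373.
n = 5.0429 × 0.373/0.627 = 3.00 ≈ 3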